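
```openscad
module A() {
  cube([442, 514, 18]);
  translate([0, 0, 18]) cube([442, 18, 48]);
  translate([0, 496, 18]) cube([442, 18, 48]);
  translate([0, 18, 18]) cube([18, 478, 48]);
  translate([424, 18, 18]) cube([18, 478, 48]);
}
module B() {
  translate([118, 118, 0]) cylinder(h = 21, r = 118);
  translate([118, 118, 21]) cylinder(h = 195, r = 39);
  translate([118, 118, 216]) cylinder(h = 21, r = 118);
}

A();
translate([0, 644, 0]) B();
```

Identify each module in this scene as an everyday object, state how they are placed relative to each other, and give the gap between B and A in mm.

The spool's nearest face is 130 mm from the open box's +y face.

A is an open box. B is a spool. The spool is on the floor beside the open box on its +y side. The gap between the spool and the open box is 130 mm.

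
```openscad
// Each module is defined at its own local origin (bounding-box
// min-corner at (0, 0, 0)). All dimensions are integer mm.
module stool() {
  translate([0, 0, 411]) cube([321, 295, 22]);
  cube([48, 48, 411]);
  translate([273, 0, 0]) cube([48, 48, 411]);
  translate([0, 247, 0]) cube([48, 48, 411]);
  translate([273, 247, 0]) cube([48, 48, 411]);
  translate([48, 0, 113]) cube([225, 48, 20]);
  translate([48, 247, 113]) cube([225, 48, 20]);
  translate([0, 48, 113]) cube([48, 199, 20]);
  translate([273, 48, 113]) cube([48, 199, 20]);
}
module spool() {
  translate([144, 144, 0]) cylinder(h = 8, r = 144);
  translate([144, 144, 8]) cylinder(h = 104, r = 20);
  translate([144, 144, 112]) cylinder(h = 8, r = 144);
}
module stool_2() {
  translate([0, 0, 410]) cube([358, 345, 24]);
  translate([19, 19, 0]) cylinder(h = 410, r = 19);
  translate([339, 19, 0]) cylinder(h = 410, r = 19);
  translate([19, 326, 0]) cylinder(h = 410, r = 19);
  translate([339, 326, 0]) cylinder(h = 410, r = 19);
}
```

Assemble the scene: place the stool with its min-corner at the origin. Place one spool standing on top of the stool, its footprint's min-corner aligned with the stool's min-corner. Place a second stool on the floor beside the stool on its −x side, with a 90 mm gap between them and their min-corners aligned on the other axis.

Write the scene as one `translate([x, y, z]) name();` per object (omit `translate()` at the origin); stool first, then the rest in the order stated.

stool();
translate([0, 0, 433]) spool();
translate([-448, 0, 0]) stool_2();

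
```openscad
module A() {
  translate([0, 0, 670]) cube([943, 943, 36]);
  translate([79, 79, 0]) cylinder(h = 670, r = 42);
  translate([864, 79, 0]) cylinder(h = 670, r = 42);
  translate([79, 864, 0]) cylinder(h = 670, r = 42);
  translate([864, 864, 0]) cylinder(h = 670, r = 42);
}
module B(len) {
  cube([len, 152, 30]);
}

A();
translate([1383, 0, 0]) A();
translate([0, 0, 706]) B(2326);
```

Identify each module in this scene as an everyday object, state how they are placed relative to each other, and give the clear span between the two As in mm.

A is a table. B is a beam. A beam spans the tops of two tables. The clear span between the two tables is 440 mm.

Second table starts at x = 1383; first ends at x = 943; clear span = 1383 − 943 = 440 mm.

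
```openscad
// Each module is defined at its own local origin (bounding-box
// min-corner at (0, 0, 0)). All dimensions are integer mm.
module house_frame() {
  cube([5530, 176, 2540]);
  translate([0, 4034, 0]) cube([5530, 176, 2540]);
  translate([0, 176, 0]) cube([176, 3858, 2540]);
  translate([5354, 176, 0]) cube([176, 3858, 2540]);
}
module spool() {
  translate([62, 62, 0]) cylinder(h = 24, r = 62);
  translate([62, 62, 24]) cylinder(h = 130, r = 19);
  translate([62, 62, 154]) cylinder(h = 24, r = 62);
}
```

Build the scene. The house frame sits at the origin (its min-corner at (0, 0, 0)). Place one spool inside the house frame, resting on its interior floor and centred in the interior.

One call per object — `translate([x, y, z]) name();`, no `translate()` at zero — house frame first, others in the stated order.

house_frame();
translate([2703, 2043, 0]) spool();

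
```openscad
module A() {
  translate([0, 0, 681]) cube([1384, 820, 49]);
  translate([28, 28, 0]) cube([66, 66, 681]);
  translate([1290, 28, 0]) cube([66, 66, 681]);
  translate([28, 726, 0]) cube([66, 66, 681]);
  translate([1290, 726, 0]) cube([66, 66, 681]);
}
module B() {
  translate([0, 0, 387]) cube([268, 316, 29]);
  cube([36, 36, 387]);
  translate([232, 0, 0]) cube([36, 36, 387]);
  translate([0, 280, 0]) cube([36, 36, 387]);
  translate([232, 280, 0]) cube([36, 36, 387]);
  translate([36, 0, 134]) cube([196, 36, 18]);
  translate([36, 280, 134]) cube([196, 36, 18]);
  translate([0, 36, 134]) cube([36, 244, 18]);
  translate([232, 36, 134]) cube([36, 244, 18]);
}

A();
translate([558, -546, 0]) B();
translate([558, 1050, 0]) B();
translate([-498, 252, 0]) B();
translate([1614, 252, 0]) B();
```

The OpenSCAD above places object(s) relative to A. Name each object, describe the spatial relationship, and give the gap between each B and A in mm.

Each stool's nearest face is 230 mm from the table's bounding box.

A is a table. B is a stool. Four stools sit around the table at the −y, +y, −x, +x sides. The gap between each stool and the table is 230 mm.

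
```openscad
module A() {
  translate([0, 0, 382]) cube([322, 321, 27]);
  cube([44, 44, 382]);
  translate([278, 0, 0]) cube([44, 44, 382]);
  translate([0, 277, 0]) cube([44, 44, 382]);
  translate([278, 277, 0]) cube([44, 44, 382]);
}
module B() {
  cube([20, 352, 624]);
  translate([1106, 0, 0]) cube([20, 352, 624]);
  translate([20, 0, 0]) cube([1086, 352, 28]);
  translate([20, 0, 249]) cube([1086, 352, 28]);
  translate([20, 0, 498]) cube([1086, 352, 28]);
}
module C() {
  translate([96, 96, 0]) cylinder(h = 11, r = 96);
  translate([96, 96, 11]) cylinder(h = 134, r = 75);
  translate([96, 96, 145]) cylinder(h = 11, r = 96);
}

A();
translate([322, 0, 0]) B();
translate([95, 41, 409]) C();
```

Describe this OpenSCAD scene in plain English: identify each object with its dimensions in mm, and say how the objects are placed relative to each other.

A is a four-legged stool. The seat is a 322×321×27 mm slab whose top surface is at z = 409 mm; four square legs, each 44×44 mm in cross-section, run from the floor (z = 0) to the underside of the seat, each flush with a corner of the seat.

B is a bookshelf 1126 mm wide overall, 352 mm deep and 624 mm tall. The two sides are 20 mm thick vertical panels. 3 horizontal shelves of 28 mm thickness span between the inner faces of the sides; the lowest shelf sits on the floor and shelves are stacked with a clear vertical gap of 221 mm between each pair.

C is a spool: two coaxial disc flanges of radius 96 mm and thickness 11 mm, joined by a core cylinder of radius 75 mm and height 134 mm. The lower flange rests on z = 0 and the three cylinders share a vertical axis.

The bookshelf is against the stool's +x side, with their −y faces flush. The spool is on top of the stool.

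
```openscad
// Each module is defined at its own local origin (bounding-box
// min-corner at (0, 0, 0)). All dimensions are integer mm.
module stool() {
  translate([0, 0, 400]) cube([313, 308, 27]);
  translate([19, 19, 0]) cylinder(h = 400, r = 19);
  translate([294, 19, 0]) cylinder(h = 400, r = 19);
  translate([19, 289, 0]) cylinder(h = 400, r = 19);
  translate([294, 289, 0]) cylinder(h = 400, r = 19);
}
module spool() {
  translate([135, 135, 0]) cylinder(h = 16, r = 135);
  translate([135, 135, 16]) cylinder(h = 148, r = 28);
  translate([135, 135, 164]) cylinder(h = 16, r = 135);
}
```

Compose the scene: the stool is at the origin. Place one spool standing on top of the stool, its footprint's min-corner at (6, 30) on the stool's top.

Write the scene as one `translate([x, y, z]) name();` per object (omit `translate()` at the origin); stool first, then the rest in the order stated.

stool();
translate([6, 30, 427]) spool();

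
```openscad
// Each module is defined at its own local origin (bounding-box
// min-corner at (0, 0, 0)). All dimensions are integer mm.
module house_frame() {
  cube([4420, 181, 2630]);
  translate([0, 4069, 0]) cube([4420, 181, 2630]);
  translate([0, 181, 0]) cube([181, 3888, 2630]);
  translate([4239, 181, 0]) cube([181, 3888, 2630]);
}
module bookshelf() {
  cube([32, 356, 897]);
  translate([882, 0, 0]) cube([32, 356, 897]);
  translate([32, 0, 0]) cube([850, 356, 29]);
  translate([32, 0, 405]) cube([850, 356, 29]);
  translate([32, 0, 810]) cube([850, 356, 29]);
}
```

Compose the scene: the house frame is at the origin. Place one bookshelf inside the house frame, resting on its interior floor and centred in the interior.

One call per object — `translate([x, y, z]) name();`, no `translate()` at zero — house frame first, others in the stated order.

house_frame();
translate([1753, 1947, 0]) bookshelf();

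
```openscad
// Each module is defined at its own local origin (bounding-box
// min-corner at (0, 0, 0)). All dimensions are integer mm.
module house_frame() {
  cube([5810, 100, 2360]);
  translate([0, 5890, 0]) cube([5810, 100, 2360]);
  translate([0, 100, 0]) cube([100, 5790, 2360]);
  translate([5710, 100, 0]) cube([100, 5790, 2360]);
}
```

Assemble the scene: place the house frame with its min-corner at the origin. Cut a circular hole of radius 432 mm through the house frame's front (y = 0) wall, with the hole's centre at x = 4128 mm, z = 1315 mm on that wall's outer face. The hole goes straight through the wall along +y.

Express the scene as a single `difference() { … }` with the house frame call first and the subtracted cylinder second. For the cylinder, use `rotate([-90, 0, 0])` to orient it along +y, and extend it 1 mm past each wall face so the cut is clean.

difference() {
  house_frame();
  translate([4128, -1, 1315]) rotate([-90, 0, 0]) cylinder(h = 102, r = 432);
}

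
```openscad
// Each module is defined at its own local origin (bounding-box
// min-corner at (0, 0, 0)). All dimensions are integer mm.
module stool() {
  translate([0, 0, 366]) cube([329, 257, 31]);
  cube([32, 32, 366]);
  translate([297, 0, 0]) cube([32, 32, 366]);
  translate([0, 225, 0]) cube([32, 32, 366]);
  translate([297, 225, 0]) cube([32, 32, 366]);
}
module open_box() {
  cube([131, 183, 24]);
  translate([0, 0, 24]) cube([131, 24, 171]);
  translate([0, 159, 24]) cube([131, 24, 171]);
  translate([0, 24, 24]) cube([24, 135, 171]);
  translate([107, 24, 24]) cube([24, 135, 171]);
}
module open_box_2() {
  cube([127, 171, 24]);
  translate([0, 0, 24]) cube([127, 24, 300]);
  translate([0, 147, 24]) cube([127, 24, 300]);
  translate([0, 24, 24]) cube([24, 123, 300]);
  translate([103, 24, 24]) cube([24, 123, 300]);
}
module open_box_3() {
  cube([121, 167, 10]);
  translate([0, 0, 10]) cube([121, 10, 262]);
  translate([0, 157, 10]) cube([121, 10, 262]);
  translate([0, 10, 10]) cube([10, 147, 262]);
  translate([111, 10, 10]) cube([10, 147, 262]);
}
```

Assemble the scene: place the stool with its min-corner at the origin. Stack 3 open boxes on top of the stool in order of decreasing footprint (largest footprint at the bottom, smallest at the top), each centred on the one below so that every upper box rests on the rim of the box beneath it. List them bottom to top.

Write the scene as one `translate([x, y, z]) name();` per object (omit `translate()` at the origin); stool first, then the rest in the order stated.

stool();
translate([99, 37, 397]) open_box();
translate([101, 43, 592]) open_box_2();
translate([104, 45, 916]) open_box_3();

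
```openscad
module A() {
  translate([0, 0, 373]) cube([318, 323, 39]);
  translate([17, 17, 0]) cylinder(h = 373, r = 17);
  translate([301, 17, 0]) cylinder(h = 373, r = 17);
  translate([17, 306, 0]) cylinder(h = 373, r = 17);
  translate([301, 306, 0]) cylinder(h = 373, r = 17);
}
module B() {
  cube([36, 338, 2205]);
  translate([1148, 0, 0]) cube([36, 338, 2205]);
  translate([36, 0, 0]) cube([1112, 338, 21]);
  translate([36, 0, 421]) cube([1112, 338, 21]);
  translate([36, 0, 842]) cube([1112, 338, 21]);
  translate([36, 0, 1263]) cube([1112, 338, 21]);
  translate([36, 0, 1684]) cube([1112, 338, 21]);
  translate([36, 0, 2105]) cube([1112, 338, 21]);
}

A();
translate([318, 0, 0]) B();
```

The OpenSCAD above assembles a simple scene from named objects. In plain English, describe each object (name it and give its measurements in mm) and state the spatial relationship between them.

A is a simple wooden stool: a rectangular seat 318 mm (x) by 323 mm (y), 39 mm thick, top face at z = 412 mm, on four round legs, each 34 mm in diameter. The legs rest on z = 0, each leg's axis is inset half a diameter from the nearest pair of seat edges (so the leg's bounding box is flush with the corner).

B is an open bookshelf. Two side panels, each 36 mm thick, 338 mm deep and 2205 mm tall, stand 1184 mm apart (outside-to-outside). Between them sit 6 shelves, each 21 mm thick and 338 mm deep, spanning the full gap between the sides. The bottom shelf rests on the floor (its underside at z = 0) and the clear gap between one shelf's top and the next shelf's underside is 400 mm.

The bookshelf is against the stool's +x side, with their −y faces flush.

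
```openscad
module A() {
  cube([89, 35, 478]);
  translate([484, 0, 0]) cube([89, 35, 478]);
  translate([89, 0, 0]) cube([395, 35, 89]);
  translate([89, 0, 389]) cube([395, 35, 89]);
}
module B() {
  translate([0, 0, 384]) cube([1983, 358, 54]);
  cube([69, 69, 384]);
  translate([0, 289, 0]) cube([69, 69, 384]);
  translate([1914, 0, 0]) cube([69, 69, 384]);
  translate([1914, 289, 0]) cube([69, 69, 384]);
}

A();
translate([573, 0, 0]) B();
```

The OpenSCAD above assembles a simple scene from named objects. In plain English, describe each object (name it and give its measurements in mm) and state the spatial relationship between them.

A is a rectangular picture frame lying in the x–z plane (depth along y). The opening is 395 mm wide (x) by 300 mm tall (z), surrounded by a border 89 mm wide on all four sides. The frame is 35 mm deep and is made of two full-height vertical stiles with two horizontal rails fitted between them.

B is a long wooden bench with a 1983 mm (x) × 358 mm (y) seat, 54 mm thick, its top surface 438 mm above the floor. Four 69 mm square legs at the seat corners, flush with the edges, run from z = 0 to the seat underside.

The bench is against the picture frame's +x side, with their −y faces flush.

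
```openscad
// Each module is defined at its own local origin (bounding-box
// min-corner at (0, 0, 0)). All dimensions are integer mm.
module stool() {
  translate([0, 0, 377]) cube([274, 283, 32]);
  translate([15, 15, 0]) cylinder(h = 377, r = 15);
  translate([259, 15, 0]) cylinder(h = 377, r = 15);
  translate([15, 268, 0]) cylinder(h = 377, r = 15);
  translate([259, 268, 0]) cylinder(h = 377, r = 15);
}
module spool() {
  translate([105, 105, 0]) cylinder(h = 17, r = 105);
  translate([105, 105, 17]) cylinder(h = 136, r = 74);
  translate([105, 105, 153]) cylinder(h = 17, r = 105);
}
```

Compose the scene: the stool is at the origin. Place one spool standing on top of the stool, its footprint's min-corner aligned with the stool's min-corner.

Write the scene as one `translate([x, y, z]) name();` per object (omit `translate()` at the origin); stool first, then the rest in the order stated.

stool();
translate([0, 0, 409]) spool();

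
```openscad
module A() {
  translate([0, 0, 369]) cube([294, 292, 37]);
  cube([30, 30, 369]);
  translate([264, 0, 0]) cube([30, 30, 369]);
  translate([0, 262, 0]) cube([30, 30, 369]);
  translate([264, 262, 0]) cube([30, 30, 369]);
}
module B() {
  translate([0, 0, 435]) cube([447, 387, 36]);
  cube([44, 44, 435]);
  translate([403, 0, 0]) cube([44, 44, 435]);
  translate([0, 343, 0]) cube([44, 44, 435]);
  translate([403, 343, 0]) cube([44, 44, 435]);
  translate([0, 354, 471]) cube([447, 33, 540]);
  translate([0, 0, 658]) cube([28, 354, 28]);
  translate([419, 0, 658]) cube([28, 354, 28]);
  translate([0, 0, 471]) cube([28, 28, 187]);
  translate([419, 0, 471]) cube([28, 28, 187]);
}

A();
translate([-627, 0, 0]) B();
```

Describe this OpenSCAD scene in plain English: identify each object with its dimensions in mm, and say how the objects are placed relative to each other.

A is a four-legged stool. The seat is a 294×292×37 mm slab whose top surface is at z = 406 mm; four square legs, each 30×30 mm in cross-section, run from the floor (z = 0) to the underside of the seat, each flush with a corner of the seat.

B is a chair: 447×387 mm seat, 36 mm thick, top at z = 471 mm, on four 44 mm square corner legs flush with the seat edges. A 33 mm thick backrest slab spans the full seat width, extending 540 mm above the seat top, its back face flush with the seat's +y edge. Two armrests of 28×28 mm section run along each side from the seat's front edge to the front of the backrest, top faces 215 mm above the seat top and outer faces flush with the seat's x-edges; a 28×28 mm post under the front of each armrest stands on the seat at the front corner.

The chair is on the floor beside the stool on its −x side.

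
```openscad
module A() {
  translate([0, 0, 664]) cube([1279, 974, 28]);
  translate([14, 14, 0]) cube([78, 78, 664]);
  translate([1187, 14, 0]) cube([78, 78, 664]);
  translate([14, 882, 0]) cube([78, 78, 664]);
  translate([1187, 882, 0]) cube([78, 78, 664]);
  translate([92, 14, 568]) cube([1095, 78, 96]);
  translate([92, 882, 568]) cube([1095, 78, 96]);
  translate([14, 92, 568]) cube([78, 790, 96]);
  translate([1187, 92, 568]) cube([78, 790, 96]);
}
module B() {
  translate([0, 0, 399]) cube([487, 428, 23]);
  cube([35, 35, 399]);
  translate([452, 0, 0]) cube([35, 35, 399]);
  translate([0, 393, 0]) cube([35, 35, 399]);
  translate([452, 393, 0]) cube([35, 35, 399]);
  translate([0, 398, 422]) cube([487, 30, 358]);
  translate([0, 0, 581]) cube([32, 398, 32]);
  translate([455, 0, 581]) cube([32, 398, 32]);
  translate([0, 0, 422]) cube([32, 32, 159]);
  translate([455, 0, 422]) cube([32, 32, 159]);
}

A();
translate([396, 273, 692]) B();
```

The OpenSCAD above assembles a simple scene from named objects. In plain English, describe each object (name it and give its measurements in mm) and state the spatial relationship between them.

A is a rectangular dining table. The top is 1279×974×28 mm with its upper surface at z = 692 mm. It stands on four 78×78 mm square legs, each inset 14 mm from the nearest pair of top edges, running from the floor to the underside of the top. Four apron rails, 78 mm thick and 96 mm tall, run between adjacent legs with their top edges flush with the underside of the top and their outer faces flush with the legs' outer faces.

B is a chair: 487×428 mm seat, 23 mm thick, top at z = 422 mm, on four 35 mm square corner legs flush with the seat edges. A 30 mm thick backrest slab spans the full seat width, extending 358 mm above the seat top, its back face flush with the seat's +y edge. Two armrests of 32×32 mm section run along each side from the seat's front edge to the front of the backrest, top faces 191 mm above the seat top and outer faces flush with the seat's x-edges; a 32×32 mm post under the front of each armrest stands on the seat at the front corner.

The chair is on top of the table, centred.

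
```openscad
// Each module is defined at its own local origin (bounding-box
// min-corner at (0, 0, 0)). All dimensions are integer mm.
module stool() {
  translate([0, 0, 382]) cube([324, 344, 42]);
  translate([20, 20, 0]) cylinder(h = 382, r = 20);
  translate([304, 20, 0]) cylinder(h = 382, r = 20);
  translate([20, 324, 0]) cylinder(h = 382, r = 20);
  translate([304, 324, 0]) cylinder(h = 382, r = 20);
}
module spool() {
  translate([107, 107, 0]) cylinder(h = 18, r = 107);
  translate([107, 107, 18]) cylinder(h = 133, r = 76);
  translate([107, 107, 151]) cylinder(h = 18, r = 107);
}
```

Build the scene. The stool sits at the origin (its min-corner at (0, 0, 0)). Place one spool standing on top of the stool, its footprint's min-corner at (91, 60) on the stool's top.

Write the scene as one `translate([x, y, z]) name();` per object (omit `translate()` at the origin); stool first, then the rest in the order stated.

stool();
translate([91, 60, 424]) spool();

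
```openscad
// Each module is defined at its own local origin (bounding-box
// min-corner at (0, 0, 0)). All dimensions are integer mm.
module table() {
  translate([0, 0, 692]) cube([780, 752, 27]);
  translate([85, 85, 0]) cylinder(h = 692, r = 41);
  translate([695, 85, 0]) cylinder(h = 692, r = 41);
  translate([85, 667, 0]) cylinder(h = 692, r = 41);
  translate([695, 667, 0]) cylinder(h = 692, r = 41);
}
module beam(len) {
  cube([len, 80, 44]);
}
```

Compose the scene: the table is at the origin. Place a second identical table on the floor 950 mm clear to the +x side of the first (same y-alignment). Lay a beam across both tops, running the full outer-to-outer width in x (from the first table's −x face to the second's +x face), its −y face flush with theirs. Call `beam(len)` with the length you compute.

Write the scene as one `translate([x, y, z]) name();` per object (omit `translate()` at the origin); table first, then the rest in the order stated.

table();
translate([1730, 0, 0]) table();
translate([0, 0, 719]) beam(2510);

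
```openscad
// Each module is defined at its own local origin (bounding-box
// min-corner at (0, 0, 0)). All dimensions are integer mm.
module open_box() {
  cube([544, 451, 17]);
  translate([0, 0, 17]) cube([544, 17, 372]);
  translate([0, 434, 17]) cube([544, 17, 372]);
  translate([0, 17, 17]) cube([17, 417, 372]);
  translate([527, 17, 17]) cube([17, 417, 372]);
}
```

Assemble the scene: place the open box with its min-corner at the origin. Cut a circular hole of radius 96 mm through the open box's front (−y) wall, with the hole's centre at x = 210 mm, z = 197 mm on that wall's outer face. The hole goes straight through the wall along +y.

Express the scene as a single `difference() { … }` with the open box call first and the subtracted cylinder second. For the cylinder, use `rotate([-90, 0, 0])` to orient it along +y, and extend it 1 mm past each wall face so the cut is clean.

difference() {
  open_box();
  translate([210, -1, 197]) rotate([-90, 0, 0]) cylinder(h = 19, r = 96);
}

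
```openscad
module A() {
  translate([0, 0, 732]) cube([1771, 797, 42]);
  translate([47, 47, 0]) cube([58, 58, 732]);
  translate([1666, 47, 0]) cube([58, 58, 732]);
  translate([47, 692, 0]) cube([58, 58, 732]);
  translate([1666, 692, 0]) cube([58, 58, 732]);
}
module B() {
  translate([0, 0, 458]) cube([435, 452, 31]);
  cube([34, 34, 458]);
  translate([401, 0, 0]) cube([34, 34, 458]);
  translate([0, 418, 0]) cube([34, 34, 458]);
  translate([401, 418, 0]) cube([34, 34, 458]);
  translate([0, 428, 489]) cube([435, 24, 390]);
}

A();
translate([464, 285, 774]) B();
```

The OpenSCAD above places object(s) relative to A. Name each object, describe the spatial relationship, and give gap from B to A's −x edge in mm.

A is a table. B is a chair. The chair is on top of the table. The gap from the chair to the table's −x edge is 464 mm.

The chair's min-x is at 464; the table's min-x is 0; gap = 464 mm.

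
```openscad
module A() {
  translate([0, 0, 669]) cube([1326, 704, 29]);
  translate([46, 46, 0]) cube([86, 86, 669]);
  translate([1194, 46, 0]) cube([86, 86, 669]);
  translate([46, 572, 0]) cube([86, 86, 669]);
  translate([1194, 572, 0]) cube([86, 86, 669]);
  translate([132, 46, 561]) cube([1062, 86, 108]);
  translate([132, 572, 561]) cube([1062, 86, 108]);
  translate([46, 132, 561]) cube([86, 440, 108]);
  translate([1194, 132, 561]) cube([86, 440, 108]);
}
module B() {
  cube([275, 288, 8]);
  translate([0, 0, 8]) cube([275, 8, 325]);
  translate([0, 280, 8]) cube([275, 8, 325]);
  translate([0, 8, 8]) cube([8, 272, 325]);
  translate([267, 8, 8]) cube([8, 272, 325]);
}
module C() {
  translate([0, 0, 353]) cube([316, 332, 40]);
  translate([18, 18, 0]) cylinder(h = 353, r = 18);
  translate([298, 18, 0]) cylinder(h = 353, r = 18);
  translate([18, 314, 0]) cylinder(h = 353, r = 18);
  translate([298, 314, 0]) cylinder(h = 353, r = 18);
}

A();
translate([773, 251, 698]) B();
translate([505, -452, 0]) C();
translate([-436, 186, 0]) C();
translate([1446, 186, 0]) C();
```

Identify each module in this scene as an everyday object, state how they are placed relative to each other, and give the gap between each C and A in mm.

A is a table. B is an open box. C is a stool. The open box is on top of the table. Three stools sit around the table at the −y, −x, +x sides. The gap between each stool and the table is 120 mm.

Each stool's nearest face is 120 mm from the table's bounding box.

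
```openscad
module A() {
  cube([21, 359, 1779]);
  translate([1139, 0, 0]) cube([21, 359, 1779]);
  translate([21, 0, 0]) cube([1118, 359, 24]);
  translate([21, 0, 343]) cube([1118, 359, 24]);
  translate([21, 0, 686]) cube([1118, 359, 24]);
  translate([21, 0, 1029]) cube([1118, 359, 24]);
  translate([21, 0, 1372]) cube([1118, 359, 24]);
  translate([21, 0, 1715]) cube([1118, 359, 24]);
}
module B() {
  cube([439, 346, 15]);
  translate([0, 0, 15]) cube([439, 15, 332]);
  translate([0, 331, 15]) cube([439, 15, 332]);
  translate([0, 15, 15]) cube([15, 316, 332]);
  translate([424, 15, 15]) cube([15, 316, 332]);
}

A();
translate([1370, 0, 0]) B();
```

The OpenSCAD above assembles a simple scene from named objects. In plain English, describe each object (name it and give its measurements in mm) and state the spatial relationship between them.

A is a bookshelf 1160 mm wide overall, 359 mm deep and 1779 mm tall. The two sides are 21 mm thick vertical panels. 6 horizontal shelves of 24 mm thickness span between the inner faces of the sides; the lowest shelf sits on the floor and shelves are stacked with a clear vertical gap of 319 mm between each pair.

B is an open storage box with external size 439×346×347 mm and wall thickness 15 mm (the base is also 15 mm thick). The base covers the whole footprint; the four walls stand on the base, with the y-facing walls full-width and the x-facing walls fitting between their inner faces.

The open box is on the floor beside the bookshelf on its +x side.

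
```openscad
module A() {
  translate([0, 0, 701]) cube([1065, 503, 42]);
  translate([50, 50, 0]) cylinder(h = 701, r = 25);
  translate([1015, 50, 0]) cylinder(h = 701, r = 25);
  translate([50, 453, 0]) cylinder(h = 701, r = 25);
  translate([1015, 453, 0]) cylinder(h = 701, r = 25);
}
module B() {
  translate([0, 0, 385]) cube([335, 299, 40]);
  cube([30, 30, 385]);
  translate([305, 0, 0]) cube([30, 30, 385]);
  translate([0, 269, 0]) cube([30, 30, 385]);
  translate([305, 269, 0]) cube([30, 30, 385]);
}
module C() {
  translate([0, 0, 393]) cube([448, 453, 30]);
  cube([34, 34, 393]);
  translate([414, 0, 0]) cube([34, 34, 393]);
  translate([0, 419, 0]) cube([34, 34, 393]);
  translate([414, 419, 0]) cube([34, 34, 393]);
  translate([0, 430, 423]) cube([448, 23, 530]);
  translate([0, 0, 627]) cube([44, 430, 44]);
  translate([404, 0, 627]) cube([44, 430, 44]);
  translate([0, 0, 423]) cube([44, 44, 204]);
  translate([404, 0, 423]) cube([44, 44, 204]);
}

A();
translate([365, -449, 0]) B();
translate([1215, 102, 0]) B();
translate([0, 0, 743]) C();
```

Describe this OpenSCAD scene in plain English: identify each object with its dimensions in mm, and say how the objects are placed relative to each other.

A is a table: top 1065 mm (x) × 503 mm (y), 42 mm thick, upper face at z = 743 mm, on four round legs of 50 mm diameter, each leg's bounding box inset 25 mm from the nearest pair of top edges, running from z = 0 to the bottom of the top.

B is a simple wooden stool: a rectangular seat 335 mm (x) by 299 mm (y), 40 mm thick, top face at z = 425 mm, on four square legs, each 30×30 mm in cross-section. The legs rest on z = 0, each flush with a corner of the seat.

C is a chair. The seat is a 448×453×30 mm slab with its top at z = 423 mm, on four 34×34 mm corner legs (flush with the seat edges, standing on z = 0). A flat backrest 23 mm thick, 530 mm tall, spans the full seat width and rises from the seat top along its +y edge, rear face flush with the rear of the seat. Two armrests of 44×44 mm section run along each side from the seat's front edge to the front of the backrest, top faces 248 mm above the seat top and outer faces flush with the seat's x-edges; a 44×44 mm post under the front of each armrest stands on the seat at the front corner.

Two stools sit around the table at the −y, +x sides. The chair is on top of the table.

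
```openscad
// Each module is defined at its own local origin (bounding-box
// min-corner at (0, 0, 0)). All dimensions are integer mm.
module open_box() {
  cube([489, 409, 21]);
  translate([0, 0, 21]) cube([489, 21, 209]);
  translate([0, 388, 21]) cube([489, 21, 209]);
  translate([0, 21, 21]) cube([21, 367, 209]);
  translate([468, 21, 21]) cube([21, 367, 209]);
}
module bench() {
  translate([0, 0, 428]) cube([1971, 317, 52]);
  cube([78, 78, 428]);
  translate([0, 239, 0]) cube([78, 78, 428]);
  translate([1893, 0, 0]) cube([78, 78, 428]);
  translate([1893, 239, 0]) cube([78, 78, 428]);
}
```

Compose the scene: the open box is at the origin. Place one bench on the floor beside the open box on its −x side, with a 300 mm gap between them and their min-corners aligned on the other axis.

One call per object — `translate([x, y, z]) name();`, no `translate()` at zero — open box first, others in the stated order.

open_box();
translate([-2271, 0, 0]) bench();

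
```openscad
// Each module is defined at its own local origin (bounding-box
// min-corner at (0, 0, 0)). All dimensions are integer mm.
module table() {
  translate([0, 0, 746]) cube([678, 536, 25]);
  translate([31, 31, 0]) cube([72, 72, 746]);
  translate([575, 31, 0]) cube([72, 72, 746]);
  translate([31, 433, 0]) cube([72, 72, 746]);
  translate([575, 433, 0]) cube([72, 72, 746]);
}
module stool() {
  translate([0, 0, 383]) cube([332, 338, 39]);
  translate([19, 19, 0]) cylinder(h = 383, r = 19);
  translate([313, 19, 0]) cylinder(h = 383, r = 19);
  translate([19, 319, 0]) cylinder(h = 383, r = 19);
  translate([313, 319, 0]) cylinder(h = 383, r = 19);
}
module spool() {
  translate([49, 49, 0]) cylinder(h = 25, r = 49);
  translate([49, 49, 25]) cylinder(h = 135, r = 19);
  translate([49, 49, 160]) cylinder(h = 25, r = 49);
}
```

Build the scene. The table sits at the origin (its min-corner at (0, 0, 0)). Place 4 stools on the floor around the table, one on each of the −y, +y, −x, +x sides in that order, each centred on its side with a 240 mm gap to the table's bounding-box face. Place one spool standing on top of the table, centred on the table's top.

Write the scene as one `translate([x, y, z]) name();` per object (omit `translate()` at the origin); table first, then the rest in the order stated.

table();
translate([173, -578, 0]) stool();
translate([173, 776, 0]) stool();
translate([-572, 99, 0]) stool();
translate([918, 99, 0]) stool();
translate([290, 219, 771]) spool();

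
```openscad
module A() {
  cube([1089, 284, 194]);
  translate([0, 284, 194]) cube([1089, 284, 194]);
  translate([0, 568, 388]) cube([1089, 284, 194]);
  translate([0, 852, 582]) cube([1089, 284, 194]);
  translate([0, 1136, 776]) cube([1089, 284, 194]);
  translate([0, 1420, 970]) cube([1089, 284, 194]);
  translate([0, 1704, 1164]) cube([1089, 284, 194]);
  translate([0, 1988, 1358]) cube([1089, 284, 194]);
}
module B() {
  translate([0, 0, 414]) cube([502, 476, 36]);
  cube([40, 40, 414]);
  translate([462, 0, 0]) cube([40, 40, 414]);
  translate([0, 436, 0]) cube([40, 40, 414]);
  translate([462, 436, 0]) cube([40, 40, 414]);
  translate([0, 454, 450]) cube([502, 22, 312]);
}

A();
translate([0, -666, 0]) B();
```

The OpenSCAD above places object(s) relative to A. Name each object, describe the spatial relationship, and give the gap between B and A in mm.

A is a staircase. B is a chair. The chair is on the floor beside the staircase on its −y side. The gap between the chair and the staircase is 190 mm.

The chair's nearest face is 190 mm from the staircase's −y face.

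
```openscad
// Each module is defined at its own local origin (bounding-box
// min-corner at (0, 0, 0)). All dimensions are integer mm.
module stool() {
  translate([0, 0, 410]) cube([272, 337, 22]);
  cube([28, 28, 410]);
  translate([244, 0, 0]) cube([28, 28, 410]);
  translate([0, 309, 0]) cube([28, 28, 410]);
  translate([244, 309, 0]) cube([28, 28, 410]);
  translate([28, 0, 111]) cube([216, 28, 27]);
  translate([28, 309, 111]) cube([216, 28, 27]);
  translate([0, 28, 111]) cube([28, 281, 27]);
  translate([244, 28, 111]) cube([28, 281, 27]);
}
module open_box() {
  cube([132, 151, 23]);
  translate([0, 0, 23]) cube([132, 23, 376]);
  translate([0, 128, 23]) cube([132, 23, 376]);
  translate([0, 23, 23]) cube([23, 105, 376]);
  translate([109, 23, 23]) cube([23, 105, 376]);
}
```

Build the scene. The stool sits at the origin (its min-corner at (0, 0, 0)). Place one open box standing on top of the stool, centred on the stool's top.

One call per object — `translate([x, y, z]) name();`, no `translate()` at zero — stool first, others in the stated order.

stool();
translate([70, 93, 432]) open_box();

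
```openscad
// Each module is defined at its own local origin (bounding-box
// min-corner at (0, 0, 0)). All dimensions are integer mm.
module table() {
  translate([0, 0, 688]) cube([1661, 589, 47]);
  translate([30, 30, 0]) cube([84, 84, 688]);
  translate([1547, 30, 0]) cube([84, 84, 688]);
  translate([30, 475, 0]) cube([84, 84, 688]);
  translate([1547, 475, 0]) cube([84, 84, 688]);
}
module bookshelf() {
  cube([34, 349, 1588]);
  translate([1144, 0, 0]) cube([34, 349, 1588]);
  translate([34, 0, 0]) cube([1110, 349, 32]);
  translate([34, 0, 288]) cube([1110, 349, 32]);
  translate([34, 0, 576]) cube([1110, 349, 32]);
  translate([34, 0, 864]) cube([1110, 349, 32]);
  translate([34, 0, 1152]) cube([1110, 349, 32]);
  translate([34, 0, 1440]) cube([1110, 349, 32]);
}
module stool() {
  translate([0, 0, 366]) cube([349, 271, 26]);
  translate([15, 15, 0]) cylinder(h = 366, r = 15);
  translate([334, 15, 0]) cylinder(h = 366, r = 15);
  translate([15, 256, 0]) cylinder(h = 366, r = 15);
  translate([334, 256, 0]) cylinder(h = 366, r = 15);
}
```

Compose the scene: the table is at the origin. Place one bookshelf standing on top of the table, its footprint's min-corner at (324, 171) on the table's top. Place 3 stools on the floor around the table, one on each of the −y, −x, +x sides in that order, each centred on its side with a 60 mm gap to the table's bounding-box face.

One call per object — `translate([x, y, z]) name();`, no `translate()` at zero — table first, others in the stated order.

table();
translate([324, 171, 735]) bookshelf();
translate([656, -331, 0]) stool();
translate([-409, 159, 0]) stool();
translate([1721, 159, 0]) stool();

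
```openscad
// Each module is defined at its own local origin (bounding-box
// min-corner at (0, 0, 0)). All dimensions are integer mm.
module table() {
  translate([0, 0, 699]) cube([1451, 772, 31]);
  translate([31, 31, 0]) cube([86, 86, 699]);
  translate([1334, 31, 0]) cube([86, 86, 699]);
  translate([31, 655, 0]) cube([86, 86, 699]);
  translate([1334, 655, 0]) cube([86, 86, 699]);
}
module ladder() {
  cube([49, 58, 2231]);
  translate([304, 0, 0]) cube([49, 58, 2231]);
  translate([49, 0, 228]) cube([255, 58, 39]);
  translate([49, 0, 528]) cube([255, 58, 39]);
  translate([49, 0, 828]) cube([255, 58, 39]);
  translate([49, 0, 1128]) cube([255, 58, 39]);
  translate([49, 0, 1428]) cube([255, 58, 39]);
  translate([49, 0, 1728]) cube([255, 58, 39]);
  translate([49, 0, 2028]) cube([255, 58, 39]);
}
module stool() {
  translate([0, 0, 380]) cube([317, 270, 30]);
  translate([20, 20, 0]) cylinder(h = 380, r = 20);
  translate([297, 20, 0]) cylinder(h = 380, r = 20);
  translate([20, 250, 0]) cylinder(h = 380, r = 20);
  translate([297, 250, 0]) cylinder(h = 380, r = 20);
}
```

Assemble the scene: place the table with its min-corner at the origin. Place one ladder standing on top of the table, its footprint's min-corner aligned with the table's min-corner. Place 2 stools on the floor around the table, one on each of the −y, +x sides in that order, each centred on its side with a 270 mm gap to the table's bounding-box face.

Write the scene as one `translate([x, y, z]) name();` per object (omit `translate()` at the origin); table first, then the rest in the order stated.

table();
translate([0, 0, 730]) ladder();
translate([567, -540, 0]) stool();
translate([1721, 251, 0]) stool();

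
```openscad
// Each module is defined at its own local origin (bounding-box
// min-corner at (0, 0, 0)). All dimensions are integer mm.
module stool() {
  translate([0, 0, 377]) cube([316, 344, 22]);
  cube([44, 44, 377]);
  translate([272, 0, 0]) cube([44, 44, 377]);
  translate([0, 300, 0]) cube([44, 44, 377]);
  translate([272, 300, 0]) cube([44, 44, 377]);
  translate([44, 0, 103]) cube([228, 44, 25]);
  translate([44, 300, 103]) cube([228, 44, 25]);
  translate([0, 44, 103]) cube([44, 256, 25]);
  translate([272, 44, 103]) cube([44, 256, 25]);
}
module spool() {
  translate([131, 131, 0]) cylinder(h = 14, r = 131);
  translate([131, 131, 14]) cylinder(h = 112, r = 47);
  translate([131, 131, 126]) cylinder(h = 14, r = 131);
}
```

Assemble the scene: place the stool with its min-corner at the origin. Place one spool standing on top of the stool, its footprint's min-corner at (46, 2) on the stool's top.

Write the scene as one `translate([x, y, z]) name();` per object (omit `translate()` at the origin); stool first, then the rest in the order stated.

stool();
translate([46, 2, 399]) spool();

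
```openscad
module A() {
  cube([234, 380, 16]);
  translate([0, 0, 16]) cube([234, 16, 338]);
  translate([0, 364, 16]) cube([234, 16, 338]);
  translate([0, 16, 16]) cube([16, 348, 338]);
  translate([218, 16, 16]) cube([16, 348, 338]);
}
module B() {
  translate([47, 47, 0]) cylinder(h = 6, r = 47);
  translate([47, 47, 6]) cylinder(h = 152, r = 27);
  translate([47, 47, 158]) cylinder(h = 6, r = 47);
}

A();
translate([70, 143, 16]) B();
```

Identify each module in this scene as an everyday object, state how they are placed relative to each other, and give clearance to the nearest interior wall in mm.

A is an open box. B is a spool. The spool sits inside the open box, centred. The clearance to the nearest interior wall is 54 mm.

Clearances: x = 54, y = 127; minimum 54 mm.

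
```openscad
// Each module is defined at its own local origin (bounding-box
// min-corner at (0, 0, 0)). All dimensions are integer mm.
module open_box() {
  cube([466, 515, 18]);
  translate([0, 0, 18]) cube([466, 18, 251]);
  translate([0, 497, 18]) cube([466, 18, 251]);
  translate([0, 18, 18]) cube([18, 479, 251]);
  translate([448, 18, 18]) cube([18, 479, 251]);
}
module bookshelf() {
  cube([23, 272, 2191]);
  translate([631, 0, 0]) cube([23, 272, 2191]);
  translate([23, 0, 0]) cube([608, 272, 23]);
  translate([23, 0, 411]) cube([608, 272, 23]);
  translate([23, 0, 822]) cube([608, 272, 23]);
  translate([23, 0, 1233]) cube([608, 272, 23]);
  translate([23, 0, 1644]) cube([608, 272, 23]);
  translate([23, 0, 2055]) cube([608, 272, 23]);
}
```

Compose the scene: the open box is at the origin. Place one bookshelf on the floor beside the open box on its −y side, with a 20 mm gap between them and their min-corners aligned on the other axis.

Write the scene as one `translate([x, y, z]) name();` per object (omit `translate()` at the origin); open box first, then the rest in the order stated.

open_box();
translate([0, -292, 0]) bookshelf();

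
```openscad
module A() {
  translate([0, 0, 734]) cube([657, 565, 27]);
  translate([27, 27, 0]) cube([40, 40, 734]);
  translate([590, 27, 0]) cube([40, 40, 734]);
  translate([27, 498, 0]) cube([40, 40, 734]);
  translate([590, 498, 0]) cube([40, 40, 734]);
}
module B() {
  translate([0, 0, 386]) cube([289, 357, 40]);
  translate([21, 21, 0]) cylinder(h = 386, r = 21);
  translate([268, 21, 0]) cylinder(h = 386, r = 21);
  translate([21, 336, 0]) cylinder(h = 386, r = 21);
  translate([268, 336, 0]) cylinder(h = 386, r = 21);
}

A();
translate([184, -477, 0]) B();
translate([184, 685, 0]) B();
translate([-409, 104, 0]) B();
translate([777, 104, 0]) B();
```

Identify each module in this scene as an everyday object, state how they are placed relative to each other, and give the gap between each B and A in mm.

Each stool's nearest face is 120 mm from the table's bounding box.

A is a table. B is a stool. Four stools sit around the table at the −y, +y, −x, +x sides. The gap between each stool and the table is 120 mm.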